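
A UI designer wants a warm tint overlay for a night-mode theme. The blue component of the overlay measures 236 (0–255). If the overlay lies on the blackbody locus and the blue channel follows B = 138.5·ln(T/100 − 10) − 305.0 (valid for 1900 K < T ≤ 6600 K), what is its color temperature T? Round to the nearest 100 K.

6000 K

ln(t − 10) = (236 + 305.0) / 138.5 = 3.9061.
t − 10 = e^3.9061 = 49.707, so t = 59.707.
T = 100·t = 5971 K → 6000 K to the nearest 100 K.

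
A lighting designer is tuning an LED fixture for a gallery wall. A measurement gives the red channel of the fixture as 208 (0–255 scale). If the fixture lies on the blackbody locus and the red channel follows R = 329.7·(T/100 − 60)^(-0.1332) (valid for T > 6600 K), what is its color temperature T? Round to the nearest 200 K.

9200 K

(t − 60)^(-0.1332) = 208/329.7 = 0.63088.
t − 60 = 0.63088^(1/-0.1332) = 0.63088^(-7.508) = 31.763, so t = 91.763.
T = 100·t = 9176 K → 9200 K to the nearest 200 K.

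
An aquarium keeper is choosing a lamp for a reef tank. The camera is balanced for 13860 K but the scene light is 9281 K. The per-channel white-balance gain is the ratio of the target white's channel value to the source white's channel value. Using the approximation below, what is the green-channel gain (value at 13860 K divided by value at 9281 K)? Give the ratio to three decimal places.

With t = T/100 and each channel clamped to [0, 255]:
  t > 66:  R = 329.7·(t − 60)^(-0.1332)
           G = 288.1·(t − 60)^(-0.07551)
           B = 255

At 9281 K (t = 92.81):
  G = 288.1·(92.81 − 60)^(-0.07551) = 288.1·32.81^(-0.07551) = 288.1·0.76829 = 221.345.
At 13860 K (t = 138.6):
  G = 288.1·(138.6 − 60)^(-0.07551) = 288.1·78.6^(-0.07551) = 288.1·0.71924 = 207.214.
Gain = 207.214 / 221.345 = 0.9362 → 0.936.

0.936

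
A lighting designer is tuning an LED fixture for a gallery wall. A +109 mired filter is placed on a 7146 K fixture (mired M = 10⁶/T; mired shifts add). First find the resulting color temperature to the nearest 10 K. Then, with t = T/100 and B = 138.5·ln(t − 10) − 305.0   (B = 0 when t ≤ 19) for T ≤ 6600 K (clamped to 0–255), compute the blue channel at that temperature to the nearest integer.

167

M_in = 10⁶/7146 = 139.94; M_out = 139.94 + (+109) = 248.94.
T_out = 10⁶/248.94 = 4017.1 K → 4020 K; t = 40.2.
B = 138.5·ln(40.2 − 10) − 305.0 = 138.5·ln 30.2 − 305.0 = 138.5·3.4078 − 305.0 = 166.986.
Rounded: 167.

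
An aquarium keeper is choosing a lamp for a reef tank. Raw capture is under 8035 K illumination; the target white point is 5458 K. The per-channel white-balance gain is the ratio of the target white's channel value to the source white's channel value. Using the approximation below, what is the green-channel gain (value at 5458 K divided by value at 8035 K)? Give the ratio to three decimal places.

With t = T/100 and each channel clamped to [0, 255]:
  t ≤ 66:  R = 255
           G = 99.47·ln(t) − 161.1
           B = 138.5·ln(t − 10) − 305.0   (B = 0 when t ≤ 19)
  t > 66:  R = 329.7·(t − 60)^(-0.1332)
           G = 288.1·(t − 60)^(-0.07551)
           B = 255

At 8035 K (t = 80.35):
  G = 288.1·(80.35 − 60)^(-0.07551) = 288.1·20.35^(-0.07551) = 288.1·0.79651 = 229.474.
At 5458 K (t = 54.58):
  G = 99.47·ln 54.58 − 161.1 = 99.47·3.9997 − 161.1 = 236.747.
Gain = 236.747 / 229.474 = 1.0317 → 1.032.

1.032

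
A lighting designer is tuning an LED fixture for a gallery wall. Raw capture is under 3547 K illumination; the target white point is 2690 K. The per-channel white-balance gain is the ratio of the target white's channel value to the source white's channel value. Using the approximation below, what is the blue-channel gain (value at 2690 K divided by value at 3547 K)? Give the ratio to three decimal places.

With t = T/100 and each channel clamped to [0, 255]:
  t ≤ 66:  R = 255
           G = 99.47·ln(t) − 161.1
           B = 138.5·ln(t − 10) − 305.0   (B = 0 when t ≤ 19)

0.604

At 3547 K (t = 35.47):
  B = 138.5·ln(35.47 − 10) − 305.0 = 138.5·ln 25.47 − 305.0 = 138.5·3.2375 − 305.0 = 143.394.
At 2690 K (t = 26.9):
  B = 138.5·ln(26.9 − 10) − 305.0 = 138.5·ln 16.9 − 305.0 = 138.5·2.8273 − 305.0 = 86.583.
Gain = 86.583 / 143.394 = 0.6038 → 0.604.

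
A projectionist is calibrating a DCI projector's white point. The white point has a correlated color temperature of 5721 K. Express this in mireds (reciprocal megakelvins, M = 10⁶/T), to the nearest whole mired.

M = 10⁶ / 5721 = 174.795 → 175 mireds.

175 mireds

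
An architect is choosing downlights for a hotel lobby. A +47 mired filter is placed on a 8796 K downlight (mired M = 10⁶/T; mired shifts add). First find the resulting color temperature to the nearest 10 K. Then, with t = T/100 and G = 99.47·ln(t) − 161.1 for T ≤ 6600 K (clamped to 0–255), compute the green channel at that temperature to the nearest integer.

250

M_in = 10⁶/8796 = 113.69; M_out = 113.69 + (+47) = 160.69.
T_out = 10⁶/160.69 = 6223.2 K → 6220 K; t = 62.2.
G = 99.47·ln 62.2 − 161.1 = 99.47·4.1304 − 161.1 = 249.746.
Rounded: 250.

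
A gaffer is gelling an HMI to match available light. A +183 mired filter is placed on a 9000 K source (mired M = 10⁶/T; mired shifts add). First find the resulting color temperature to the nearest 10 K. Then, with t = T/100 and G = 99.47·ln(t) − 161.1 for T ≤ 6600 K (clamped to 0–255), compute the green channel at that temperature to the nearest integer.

190

M_in = 10⁶/9000 = 111.11; M_out = 111.11 + (+183) = 294.11.
T_out = 10⁶/294.11 = 3400.1 K → 3400 K; t = 34.
G = 99.47·ln 34 − 161.1 = 99.47·3.5264 − 161.1 = 189.667.
Rounded: 190.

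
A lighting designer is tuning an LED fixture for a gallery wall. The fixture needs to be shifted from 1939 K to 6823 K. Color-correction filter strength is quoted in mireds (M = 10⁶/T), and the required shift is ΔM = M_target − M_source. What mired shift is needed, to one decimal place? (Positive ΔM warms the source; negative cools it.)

-369.2 mireds

M_source = 10⁶/1939 = 515.730; M_target = 10⁶/6823 = 146.563.
ΔM = 146.563 − 515.730 = -369.167 → -369.2 mireds, a cooling shift.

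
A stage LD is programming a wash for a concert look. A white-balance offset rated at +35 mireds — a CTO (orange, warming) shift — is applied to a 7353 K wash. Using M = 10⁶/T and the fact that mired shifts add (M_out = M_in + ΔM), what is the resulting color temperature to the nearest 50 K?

5850 K

M_in = 10⁶/7353 = 136.00 mireds.
M_out = 136.00 + (+35) = 171.00 mireds.
T_out = 10⁶/171.00 = 5848.0 K → 5850 K.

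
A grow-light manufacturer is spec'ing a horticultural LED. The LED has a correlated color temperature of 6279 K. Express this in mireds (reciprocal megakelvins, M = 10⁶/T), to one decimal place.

159.3 mireds

M = 10⁶ / 6279 = 159.261 → 159.3 mireds.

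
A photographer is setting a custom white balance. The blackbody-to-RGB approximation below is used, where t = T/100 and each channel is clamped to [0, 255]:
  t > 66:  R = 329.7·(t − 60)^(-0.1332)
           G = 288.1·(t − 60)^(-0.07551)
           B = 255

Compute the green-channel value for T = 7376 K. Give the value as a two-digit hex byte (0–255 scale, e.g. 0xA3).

0xEC

t = 7376/100 = 73.76; the t > 66 branch applies.
G = 288.1·(73.76 − 60)^(-0.07551) = 288.1·13.76^(-0.07551) = 288.1·0.82039 = 236.356.
Rounded: 236; in hex, 0xEC.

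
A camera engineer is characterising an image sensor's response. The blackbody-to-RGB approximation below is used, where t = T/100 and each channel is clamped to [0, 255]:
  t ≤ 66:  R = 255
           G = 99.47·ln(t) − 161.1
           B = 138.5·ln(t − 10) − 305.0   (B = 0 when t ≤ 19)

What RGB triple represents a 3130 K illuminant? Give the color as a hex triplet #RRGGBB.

#FFB577

t = 3130/100 = 31.3; the t ≤ 66 branch applies.
R = 255 by definition for t ≤ 66.
G = 99.47·ln 31.3 − 161.1 = 99.47·3.4436 − 161.1 = 181.437.
B = 138.5·ln(31.3 − 10) − 305.0 = 138.5·ln 21.3 − 305.0 = 138.5·3.0587 − 305.0 = 118.631.
Rounded: (255, 181, 119).
In hex: #FFB577.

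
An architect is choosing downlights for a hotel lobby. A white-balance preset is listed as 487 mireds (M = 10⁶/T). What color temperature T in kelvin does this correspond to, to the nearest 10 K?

T = 10⁶ / 487 = 2053.39 K → 2050 K.

2050 K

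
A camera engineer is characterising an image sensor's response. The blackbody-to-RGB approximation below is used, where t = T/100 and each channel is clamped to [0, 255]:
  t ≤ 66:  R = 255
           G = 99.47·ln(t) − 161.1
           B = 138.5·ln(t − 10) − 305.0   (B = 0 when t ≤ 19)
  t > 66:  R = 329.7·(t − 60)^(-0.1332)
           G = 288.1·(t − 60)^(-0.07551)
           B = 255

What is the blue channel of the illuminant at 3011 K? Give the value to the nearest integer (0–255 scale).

111

t = 3011/100 = 30.11; the t ≤ 66 branch applies.
B = 138.5·ln(30.11 − 10) − 305.0 = 138.5·ln 20.11 − 305.0 = 138.5·3.0012 − 305.0 = 110.669.
Rounded: 111.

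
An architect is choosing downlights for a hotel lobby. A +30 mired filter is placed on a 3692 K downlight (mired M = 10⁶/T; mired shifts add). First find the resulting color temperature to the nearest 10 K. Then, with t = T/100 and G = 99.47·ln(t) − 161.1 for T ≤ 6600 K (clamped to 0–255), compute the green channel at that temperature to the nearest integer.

M_in = 10⁶/3692 = 270.86; M_out = 270.86 + (+30) = 300.86.
T_out = 10⁶/300.86 = 3323.9 K → 3320 K; t = 33.2.
G = 99.47·ln 33.2 − 161.1 = 99.47·3.5025 − 161.1 = 187.299.
Rounded: 187.

187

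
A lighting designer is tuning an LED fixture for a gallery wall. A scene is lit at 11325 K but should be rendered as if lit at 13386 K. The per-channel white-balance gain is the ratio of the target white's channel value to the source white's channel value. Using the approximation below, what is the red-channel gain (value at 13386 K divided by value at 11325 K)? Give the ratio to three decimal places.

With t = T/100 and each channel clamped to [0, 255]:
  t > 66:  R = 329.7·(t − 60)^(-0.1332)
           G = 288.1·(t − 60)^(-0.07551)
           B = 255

0.957

At 11325 K (t = 113.25):
  R = 329.7·(113.25 − 60)^(-0.1332) = 329.7·53.25^(-0.1332) = 329.7·0.58892 = 194.166.
At 13386 K (t = 133.86):
  R = 329.7·(133.86 − 60)^(-0.1332) = 329.7·73.86^(-0.1332) = 329.7·0.56380 = 185.886.
Gain = 185.886 / 194.166 = 0.9574 → 0.957.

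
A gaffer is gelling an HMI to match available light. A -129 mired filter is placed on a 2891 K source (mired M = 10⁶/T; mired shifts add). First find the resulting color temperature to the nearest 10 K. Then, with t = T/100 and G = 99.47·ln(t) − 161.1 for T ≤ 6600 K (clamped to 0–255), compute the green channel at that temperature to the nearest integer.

220

M_in = 10⁶/2891 = 345.90; M_out = 345.90 + (-129) = 216.90.
T_out = 10⁶/216.90 = 4610.4 K → 4610 K; t = 46.1.
G = 99.47·ln 46.1 − 161.1 = 99.47·3.8308 − 161.1 = 219.951.
Rounded: 220.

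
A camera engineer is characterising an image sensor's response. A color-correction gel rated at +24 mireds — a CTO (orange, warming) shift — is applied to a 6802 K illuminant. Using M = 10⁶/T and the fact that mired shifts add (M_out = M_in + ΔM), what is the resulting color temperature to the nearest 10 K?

5850 K

M_in = 10⁶/6802 = 147.02 mireds.
M_out = 147.02 + (+24) = 171.02 mireds.
T_out = 10⁶/171.02 = 5847.4 K → 5850 K.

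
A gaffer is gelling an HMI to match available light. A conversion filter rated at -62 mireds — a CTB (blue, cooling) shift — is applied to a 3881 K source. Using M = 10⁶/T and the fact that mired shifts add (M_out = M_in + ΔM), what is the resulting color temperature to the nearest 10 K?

5110 K

M_in = 10⁶/3881 = 257.67 mireds.
M_out = 257.67 + (-62) = 195.67 mireds.
T_out = 10⁶/195.67 = 5110.8 K → 5110 K.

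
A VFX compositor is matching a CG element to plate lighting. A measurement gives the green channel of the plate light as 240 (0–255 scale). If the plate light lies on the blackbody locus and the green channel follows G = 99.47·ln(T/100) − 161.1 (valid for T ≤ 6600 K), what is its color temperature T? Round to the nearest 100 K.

5600 K

ln t = (240 + 161.1) / 99.47 = 4.0324.
t = e^4.0324 = 56.394.
T = 100·t = 5639 K → 5600 K to the nearest 100 K.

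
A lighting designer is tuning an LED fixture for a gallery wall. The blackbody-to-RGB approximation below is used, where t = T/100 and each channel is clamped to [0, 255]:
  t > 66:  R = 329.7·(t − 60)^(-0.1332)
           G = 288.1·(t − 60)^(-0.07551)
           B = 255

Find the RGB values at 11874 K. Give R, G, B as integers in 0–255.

R=192, G=212, B=255

t = 11874/100 = 118.74; the t > 66 branch applies.
R = 329.7·(118.74 − 60)^(-0.1332) = 329.7·58.74^(-0.1332) = 329.7·0.58127 = 191.645.
G = 288.1·(118.74 − 60)^(-0.07551) = 288.1·58.74^(-0.07551) = 288.1·0.73524 = 211.822.
B = 255 by definition for t > 66.
Rounded: (192, 212, 255).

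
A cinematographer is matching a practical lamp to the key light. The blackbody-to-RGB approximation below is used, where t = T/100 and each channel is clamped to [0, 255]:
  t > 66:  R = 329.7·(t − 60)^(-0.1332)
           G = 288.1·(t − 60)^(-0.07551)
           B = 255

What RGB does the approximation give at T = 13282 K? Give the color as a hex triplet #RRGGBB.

#BAD0FF

t = 13282/100 = 132.82; the t > 66 branch applies.
R = 329.7·(132.82 − 60)^(-0.1332) = 329.7·72.82^(-0.1332) = 329.7·0.56487 = 186.238.
G = 288.1·(132.82 − 60)^(-0.07551) = 288.1·72.82^(-0.07551) = 288.1·0.72340 = 208.413.
B = 255 by definition for t > 66.
Rounded: (186, 208, 255).
In hex: #BAD0FF.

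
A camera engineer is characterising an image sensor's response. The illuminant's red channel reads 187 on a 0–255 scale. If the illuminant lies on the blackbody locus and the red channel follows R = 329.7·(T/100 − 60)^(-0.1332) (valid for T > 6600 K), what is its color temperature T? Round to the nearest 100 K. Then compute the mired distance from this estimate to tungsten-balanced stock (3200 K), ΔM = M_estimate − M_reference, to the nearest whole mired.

-236 mireds

(t − 60)^(-0.1332) = 187/329.7 = 0.56718.
t − 60 = 0.56718^(1/-0.1332) = 0.56718^(-7.508) = 70.620, so t = 130.620.
T = 100·t = 13062 K → 13100 K to the nearest 100 K.
M_estimate = 10⁶/13100 = 76.34; M_reference = 10⁶/3200 = 312.50.
ΔM = 76.34 − 312.50 = -236.16 → -236 mireds.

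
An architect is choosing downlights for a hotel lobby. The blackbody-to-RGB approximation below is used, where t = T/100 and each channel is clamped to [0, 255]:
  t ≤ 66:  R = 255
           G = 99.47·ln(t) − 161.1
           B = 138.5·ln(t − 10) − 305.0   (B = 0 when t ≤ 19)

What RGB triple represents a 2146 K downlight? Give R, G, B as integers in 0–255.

t = 2146/100 = 21.46; the t ≤ 66 branch applies.
R = 255 by definition for t ≤ 66.
G = 99.47·ln 21.46 − 161.1 = 99.47·3.0662 − 161.1 = 143.894.
B = 138.5·ln(21.46 − 10) − 305.0 = 138.5·ln 11.46 − 305.0 = 138.5·2.4389 − 305.0 = 32.782.
Rounded: (255, 144, 33).

R=255, G=144, B=33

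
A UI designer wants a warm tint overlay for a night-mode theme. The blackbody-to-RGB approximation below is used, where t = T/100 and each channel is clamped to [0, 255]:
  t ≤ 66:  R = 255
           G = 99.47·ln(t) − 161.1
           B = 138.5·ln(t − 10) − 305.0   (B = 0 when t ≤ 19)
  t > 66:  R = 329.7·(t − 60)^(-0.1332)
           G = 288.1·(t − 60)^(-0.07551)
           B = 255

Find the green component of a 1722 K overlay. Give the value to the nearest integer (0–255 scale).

t = 1722/100 = 17.22; the t ≤ 66 branch applies.
G = 99.47·ln 17.22 − 161.1 = 99.47·2.8461 − 161.1 = 121.999.
Rounded: 122.

122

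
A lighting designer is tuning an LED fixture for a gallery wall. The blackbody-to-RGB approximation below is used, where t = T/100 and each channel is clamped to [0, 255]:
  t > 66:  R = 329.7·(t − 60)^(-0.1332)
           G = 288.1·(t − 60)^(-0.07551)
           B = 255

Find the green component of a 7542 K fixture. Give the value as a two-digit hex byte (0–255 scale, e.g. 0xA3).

0xEA

t = 7542/100 = 75.42; the t > 66 branch applies.
G = 288.1·(75.42 − 60)^(-0.07551) = 288.1·15.42^(-0.07551) = 288.1·0.81337 = 234.332.
Rounded: 234; in hex, 0xEA.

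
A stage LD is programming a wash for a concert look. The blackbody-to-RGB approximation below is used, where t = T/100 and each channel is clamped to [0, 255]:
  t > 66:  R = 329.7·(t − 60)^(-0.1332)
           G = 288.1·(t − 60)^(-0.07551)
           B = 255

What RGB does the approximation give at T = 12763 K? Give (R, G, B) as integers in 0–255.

(188, 210, 255)

t = 12763/100 = 127.63; the t > 66 branch applies.
R = 329.7·(127.63 − 60)^(-0.1332) = 329.7·67.63^(-0.1332) = 329.7·0.57046 = 188.081.
G = 288.1·(127.63 − 60)^(-0.07551) = 288.1·67.63^(-0.07551) = 288.1·0.72746 = 209.580.
B = 255 by definition for t > 66.
Rounded: (188, 210, 255).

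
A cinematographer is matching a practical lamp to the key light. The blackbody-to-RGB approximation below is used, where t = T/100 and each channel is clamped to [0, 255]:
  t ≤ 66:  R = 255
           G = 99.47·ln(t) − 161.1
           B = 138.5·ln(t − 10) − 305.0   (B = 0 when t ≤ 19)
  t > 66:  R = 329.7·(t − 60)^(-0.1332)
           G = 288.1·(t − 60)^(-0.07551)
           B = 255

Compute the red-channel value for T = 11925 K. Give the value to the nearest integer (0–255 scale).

t = 11925/100 = 119.25; the t > 66 branch applies.
R = 329.7·(119.25 − 60)^(-0.1332) = 329.7·59.25^(-0.1332) = 329.7·0.58060 = 191.424.
Rounded: 191.

191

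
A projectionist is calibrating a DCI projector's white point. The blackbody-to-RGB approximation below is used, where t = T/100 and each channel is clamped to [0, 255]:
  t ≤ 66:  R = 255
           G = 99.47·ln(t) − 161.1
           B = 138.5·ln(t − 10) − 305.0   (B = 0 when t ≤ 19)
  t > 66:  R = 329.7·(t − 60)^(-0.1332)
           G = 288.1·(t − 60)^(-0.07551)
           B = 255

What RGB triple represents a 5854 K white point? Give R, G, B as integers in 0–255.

t = 5854/100 = 58.54; the t ≤ 66 branch applies.
R = 255 by definition for t ≤ 66.
G = 99.47·ln 58.54 − 161.1 = 99.47·4.0697 − 161.1 = 243.714.
B = 138.5·ln(58.54 − 10) − 305.0 = 138.5·ln 48.54 − 305.0 = 138.5·3.8824 − 305.0 = 232.711.
Rounded: (255, 244, 233).

R=255, G=244, B=233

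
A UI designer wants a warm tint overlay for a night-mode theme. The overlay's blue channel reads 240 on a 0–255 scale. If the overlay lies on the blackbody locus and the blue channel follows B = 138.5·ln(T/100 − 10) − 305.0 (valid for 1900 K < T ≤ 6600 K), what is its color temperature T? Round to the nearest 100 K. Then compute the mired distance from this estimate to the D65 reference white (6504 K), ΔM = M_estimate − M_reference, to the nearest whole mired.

+10 mireds

ln(t − 10) = (240 + 305.0) / 138.5 = 3.9350.
t − 10 = e^3.9350 = 51.163, so t = 61.163.
T = 100·t = 6116 K → 6100 K to the nearest 100 K.
M_estimate = 10⁶/6100 = 163.93; M_reference = 10⁶/6504 = 153.75.
ΔM = 163.93 − 153.75 = 10.18 → +10 mireds.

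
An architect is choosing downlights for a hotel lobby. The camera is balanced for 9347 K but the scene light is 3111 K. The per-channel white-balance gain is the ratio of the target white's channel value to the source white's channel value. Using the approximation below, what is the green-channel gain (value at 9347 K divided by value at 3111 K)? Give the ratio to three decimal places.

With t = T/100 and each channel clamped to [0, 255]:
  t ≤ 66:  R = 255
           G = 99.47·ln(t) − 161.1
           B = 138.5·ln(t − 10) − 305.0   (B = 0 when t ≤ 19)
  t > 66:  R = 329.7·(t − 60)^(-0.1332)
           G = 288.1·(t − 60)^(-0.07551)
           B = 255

At 3111 K (t = 31.11):
  G = 99.47·ln 31.11 − 161.1 = 99.47·3.4375 − 161.1 = 180.831.
At 9347 K (t = 93.47):
  G = 288.1·(93.47 − 60)^(-0.07551) = 288.1·33.47^(-0.07551) = 288.1·0.76714 = 221.012.
Gain = 221.012 / 180.831 = 1.2222 → 1.222.

1.222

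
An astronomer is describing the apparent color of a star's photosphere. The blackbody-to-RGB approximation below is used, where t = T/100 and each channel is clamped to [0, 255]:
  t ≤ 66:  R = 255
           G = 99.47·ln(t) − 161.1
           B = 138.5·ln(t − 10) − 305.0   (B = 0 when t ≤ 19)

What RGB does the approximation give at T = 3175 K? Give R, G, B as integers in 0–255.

R=255, G=183, B=122

t = 3175/100 = 31.75; the t ≤ 66 branch applies.
R = 255 by definition for t ≤ 66.
G = 99.47·ln 31.75 − 161.1 = 99.47·3.4579 − 161.1 = 182.857.
B = 138.5·ln(31.75 − 10) − 305.0 = 138.5·ln 21.75 − 305.0 = 138.5·3.0796 − 305.0 = 121.527.
Rounded: (255, 183, 122).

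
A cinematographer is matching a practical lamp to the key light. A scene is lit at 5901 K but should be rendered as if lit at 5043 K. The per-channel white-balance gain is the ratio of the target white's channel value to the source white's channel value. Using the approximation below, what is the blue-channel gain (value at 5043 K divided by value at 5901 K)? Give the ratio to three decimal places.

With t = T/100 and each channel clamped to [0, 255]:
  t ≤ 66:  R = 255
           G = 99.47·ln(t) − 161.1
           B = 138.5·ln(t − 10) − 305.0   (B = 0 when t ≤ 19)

0.886

At 5901 K (t = 59.01):
  B = 138.5·ln(59.01 − 10) − 305.0 = 138.5·ln 49.01 − 305.0 = 138.5·3.8920 − 305.0 = 234.045.
At 5043 K (t = 50.43):
  B = 138.5·ln(50.43 − 10) − 305.0 = 138.5·ln 40.43 − 305.0 = 138.5·3.6996 − 305.0 = 207.391.
Gain = 207.391 / 234.045 = 0.8861 → 0.886.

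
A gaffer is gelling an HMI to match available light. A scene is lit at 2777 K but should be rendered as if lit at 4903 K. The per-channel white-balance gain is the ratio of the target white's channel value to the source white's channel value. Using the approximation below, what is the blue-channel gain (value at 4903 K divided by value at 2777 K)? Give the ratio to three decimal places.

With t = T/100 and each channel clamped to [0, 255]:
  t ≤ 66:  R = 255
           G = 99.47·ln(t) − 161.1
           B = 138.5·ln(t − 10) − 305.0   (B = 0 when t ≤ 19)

At 2777 K (t = 27.77):
  B = 138.5·ln(27.77 − 10) − 305.0 = 138.5·ln 17.77 − 305.0 = 138.5·2.8775 − 305.0 = 93.535.
At 4903 K (t = 49.03):
  B = 138.5·ln(49.03 − 10) − 305.0 = 138.5·ln 39.03 − 305.0 = 138.5·3.6643 − 305.0 = 202.510.
Gain = 202.510 / 93.535 = 2.1651 → 2.165.

2.165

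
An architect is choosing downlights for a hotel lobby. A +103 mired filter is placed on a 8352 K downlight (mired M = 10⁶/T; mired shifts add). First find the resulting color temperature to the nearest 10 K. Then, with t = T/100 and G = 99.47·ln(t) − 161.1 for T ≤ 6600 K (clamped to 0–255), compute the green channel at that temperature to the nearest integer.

217

M_in = 10⁶/8352 = 119.73; M_out = 119.73 + (+103) = 222.73.
T_out = 10⁶/222.73 = 4489.7 K → 4490 K; t = 44.9.
G = 99.47·ln 44.9 − 161.1 = 99.47·3.8044 − 161.1 = 217.327.
Rounded: 217.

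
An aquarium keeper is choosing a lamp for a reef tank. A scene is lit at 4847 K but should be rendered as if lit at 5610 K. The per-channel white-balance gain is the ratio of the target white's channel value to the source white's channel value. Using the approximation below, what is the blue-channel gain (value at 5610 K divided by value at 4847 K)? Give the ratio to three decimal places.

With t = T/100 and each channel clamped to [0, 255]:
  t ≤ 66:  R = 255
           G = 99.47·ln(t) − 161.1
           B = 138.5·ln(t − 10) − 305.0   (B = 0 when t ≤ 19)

1.125

At 4847 K (t = 48.47):
  B = 138.5·ln(48.47 − 10) − 305.0 = 138.5·ln 38.47 − 305.0 = 138.5·3.6499 − 305.0 = 200.508.
At 5610 K (t = 56.1):
  B = 138.5·ln(56.1 − 10) − 305.0 = 138.5·ln 46.1 − 305.0 = 138.5·3.8308 − 305.0 = 225.568.
Gain = 225.568 / 200.508 = 1.1250 → 1.125.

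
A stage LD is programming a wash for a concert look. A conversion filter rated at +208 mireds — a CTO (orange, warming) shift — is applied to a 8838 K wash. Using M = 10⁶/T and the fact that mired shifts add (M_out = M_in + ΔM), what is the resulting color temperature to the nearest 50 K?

M_in = 10⁶/8838 = 113.15 mireds.
M_out = 113.15 + (+208) = 321.15 mireds.
T_out = 10⁶/321.15 = 3113.8 K → 3100 K.

3100 K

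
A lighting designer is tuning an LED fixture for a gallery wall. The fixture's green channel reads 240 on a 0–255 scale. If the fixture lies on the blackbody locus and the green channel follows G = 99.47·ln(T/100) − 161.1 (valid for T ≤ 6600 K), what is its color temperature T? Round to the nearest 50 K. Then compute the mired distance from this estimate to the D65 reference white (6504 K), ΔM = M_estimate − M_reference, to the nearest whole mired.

+23 mireds

ln t = (240 + 161.1) / 99.47 = 4.0324.
t = e^4.0324 = 56.394.
T = 100·t = 5639 K → 5650 K to the nearest 50 K.
M_estimate = 10⁶/5650 = 176.99; M_reference = 10⁶/6504 = 153.75.
ΔM = 176.99 − 153.75 = 23.24 → +23 mireds.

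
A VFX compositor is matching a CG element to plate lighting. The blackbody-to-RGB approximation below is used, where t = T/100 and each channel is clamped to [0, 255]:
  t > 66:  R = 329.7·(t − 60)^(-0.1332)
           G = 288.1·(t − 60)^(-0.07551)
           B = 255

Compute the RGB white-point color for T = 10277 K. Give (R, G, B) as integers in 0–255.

(200, 217, 255)

t = 10277/100 = 102.77; the t > 66 branch applies.
R = 329.7·(102.77 − 60)^(-0.1332) = 329.7·42.77^(-0.1332) = 329.7·0.60636 = 199.918.
G = 288.1·(102.77 − 60)^(-0.07551) = 288.1·42.77^(-0.07551) = 288.1·0.75307 = 216.958.
B = 255 by definition for t > 66.
Rounded: (200, 217, 255).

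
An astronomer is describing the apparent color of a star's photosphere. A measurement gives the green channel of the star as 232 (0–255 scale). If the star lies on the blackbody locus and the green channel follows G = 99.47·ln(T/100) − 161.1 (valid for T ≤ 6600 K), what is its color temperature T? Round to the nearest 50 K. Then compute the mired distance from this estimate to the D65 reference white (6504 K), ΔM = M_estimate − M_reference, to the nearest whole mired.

ln t = (232 + 161.1) / 99.47 = 3.9519.
t = e^3.9519 = 52.036.
T = 100·t = 5204 K → 5200 K to the nearest 50 K.
M_estimate = 10⁶/5200 = 192.31; M_reference = 10⁶/6504 = 153.75.
ΔM = 192.31 − 153.75 = 38.56 → +39 mireds.

+39 mireds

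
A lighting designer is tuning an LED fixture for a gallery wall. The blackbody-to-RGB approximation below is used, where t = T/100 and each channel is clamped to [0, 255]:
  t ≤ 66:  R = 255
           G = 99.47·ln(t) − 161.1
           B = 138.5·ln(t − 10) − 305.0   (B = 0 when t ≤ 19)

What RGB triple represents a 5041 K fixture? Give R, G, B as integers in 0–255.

t = 5041/100 = 50.41; the t ≤ 66 branch applies.
R = 255 by definition for t ≤ 66.
G = 99.47·ln 50.41 − 161.1 = 99.47·3.9202 − 161.1 = 228.841.
B = 138.5·ln(50.41 − 10) − 305.0 = 138.5·ln 40.41 − 305.0 = 138.5·3.6991 − 305.0 = 207.322.
Rounded: (255, 229, 207).

R=255, G=229, B=207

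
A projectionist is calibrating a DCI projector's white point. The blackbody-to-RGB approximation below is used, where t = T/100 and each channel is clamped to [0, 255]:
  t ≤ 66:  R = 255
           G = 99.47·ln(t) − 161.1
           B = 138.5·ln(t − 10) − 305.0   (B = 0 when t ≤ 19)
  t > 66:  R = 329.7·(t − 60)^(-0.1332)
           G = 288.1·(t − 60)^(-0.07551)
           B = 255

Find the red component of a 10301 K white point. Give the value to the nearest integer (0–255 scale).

200

t = 10301/100 = 103.01; the t > 66 branch applies.
R = 329.7·(103.01 − 60)^(-0.1332) = 329.7·43.01^(-0.1332) = 329.7·0.60591 = 199.769.
Rounded: 200.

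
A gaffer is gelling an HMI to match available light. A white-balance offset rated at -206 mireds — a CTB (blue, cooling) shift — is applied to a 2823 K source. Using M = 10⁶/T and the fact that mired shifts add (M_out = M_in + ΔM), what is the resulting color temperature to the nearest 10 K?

6750 K

M_in = 10⁶/2823 = 354.23 mireds.
M_out = 354.23 + (-206) = 148.23 mireds.
T_out = 10⁶/148.23 = 6746.1 K → 6750 K.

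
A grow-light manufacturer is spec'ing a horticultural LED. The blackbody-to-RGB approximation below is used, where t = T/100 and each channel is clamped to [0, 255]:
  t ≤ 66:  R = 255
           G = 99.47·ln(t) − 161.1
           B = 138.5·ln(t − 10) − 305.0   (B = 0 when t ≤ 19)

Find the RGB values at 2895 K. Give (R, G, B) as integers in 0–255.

(255, 174, 102)

t = 2895/100 = 28.95; the t ≤ 66 branch applies.
R = 255 by definition for t ≤ 66.
G = 99.47·ln 28.95 − 161.1 = 99.47·3.3656 − 161.1 = 173.673.
B = 138.5·ln(28.95 − 10) − 305.0 = 138.5·ln 18.95 − 305.0 = 138.5·2.9418 − 305.0 = 102.440.
Rounded: (255, 174, 102).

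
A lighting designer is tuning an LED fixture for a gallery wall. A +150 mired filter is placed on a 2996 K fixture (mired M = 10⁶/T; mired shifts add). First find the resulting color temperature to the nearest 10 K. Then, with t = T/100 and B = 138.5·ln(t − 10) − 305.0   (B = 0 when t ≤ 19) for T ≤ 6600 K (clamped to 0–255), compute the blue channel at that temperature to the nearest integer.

23

M_in = 10⁶/2996 = 333.78; M_out = 333.78 + (+150) = 483.78.
T_out = 10⁶/483.78 = 2067.1 K → 2070 K; t = 20.7.
B = 138.5·ln(20.7 − 10) − 305.0 = 138.5·ln 10.7 − 305.0 = 138.5·2.3702 − 305.0 = 23.279.
Rounded: 23.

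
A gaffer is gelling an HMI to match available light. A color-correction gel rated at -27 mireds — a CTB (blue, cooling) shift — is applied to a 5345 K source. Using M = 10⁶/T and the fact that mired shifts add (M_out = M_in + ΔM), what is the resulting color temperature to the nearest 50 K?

M_in = 10⁶/5345 = 187.09 mireds.
M_out = 187.09 + (-27) = 160.09 mireds.
T_out = 10⁶/160.09 = 6246.5 K → 6250 K.

6250 K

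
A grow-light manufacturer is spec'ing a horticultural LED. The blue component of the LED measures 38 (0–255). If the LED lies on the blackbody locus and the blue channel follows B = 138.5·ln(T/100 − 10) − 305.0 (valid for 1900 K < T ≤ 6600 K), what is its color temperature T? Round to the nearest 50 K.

ln(t − 10) = (38 + 305.0) / 138.5 = 2.4765.
t − 10 = e^2.4765 = 11.900, so t = 21.900.
T = 100·t = 2190 K → 2200 K to the nearest 50 K.

2200 K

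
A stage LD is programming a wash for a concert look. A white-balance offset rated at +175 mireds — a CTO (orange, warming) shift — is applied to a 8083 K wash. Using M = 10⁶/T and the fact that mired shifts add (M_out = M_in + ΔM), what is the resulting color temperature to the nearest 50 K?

3350 K

M_in = 10⁶/8083 = 123.72 mireds.
M_out = 123.72 + (+175) = 298.72 mireds.
T_out = 10⁶/298.72 = 3347.7 K → 3350 K.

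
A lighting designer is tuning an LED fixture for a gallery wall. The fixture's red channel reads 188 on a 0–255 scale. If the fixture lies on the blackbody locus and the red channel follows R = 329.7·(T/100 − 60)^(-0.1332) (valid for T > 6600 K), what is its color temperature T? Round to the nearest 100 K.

(t − 60)^(-0.1332) = 188/329.7 = 0.57022.
t − 60 = 0.57022^(1/-0.1332) = 0.57022^(-7.508) = 67.848, so t = 127.848.
T = 100·t = 12785 K → 12800 K to the nearest 100 K.

12800 K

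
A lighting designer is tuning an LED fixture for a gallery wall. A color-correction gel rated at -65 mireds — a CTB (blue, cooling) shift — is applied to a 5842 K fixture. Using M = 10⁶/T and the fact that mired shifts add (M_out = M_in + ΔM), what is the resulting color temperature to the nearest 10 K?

M_in = 10⁶/5842 = 171.17 mireds.
M_out = 171.17 + (-65) = 106.17 mireds.
T_out = 10⁶/106.17 = 9418.5 K → 9420 K.

9420 K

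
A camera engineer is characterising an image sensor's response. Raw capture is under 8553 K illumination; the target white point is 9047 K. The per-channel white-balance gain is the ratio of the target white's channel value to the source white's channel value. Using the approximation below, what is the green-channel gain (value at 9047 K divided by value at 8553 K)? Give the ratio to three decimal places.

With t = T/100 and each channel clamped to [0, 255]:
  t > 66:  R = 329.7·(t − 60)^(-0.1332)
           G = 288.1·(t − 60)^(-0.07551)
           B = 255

0.987

At 8553 K (t = 85.53):
  G = 288.1·(85.53 − 60)^(-0.07551) = 288.1·25.53^(-0.07551) = 288.1·0.78299 = 225.578.
At 9047 K (t = 90.47):
  G = 288.1·(90.47 − 60)^(-0.07551) = 288.1·30.47^(-0.07551) = 288.1·0.77260 = 222.585.
Gain = 222.585 / 225.578 = 0.9867 → 0.987.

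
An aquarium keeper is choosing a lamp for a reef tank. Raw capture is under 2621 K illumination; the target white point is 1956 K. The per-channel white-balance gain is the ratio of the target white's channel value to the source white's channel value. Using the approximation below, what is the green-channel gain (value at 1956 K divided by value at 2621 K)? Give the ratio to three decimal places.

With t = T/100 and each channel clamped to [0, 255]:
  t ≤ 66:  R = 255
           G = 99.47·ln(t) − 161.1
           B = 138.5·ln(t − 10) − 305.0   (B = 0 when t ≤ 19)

0.822

At 2621 K (t = 26.21):
  G = 99.47·ln 26.21 − 161.1 = 99.47·3.2661 − 161.1 = 163.783.
At 1956 K (t = 19.56):
  G = 99.47·ln 19.56 − 161.1 = 99.47·2.9735 − 161.1 = 134.673.
Gain = 134.673 / 163.783 = 0.8223 → 0.822.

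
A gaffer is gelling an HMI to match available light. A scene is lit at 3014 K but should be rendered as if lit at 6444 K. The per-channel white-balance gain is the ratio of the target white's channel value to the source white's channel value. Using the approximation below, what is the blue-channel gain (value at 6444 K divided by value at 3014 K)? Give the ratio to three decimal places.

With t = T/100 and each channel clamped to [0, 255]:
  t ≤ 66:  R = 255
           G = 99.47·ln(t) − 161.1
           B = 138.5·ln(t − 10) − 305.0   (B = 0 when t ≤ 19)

2.242

At 3014 K (t = 30.14):
  B = 138.5·ln(30.14 − 10) − 305.0 = 138.5·ln 20.14 − 305.0 = 138.5·3.0027 − 305.0 = 110.875.
At 6444 K (t = 64.44):
  B = 138.5·ln(64.44 − 10) − 305.0 = 138.5·ln 54.44 − 305.0 = 138.5·3.9971 − 305.0 = 248.598.
Gain = 248.598 / 110.875 = 2.2421 → 2.242.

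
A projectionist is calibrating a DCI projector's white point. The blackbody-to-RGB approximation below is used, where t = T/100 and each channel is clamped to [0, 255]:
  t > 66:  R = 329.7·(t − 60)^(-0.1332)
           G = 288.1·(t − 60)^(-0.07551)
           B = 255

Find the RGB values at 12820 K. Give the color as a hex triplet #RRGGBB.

t = 12820/100 = 128.2; the t > 66 branch applies.
R = 329.7·(128.2 − 60)^(-0.1332) = 329.7·68.2^(-0.1332) = 329.7·0.56982 = 187.871.
G = 288.1·(128.2 − 60)^(-0.07551) = 288.1·68.2^(-0.07551) = 288.1·0.72699 = 209.447.
B = 255 by definition for t > 66.
Rounded: (188, 209, 255).
In hex: #BCD1FF.

#BCD1FF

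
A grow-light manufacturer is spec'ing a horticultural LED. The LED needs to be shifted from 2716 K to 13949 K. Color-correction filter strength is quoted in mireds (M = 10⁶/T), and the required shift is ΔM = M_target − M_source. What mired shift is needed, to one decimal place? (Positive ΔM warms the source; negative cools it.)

-296.5 mireds

M_source = 10⁶/2716 = 368.189; M_target = 10⁶/13949 = 71.690.
ΔM = 71.690 − 368.189 = -296.499 → -296.5 mireds, a cooling shift.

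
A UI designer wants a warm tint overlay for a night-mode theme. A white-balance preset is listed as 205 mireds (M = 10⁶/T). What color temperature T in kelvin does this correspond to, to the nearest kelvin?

T = 10⁶ / 205 = 4878.05 K → 4878 K.

4878 K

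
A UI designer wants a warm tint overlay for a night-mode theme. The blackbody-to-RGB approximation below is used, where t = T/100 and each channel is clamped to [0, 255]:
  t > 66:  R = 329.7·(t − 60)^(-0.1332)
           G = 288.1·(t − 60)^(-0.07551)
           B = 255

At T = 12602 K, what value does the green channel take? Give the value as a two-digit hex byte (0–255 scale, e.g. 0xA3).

t = 12602/100 = 126.02; the t > 66 branch applies.
G = 288.1·(126.02 − 60)^(-0.07551) = 288.1·66.02^(-0.07551) = 288.1·0.72878 = 209.961.
Rounded: 210; in hex, 0xD2.

0xD2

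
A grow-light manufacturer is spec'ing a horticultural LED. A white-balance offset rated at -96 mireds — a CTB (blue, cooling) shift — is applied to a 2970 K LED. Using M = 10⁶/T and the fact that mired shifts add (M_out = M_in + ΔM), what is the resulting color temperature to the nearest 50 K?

4150 K

M_in = 10⁶/2970 = 336.70 mireds.
M_out = 336.70 + (-96) = 240.70 mireds.
T_out = 10⁶/240.70 = 4154.5 K → 4150 K.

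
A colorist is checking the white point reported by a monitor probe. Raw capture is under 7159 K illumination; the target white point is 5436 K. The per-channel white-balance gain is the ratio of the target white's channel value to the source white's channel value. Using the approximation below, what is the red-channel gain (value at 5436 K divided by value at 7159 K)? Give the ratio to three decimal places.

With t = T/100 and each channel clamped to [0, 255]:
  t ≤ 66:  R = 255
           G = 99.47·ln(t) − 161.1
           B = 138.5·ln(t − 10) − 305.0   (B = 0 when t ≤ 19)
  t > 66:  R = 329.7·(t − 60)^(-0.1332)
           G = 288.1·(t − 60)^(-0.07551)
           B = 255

At 7159 K (t = 71.59):
  R = 329.7·(71.59 − 60)^(-0.1332) = 329.7·11.59^(-0.1332) = 329.7·0.72155 = 237.894.
At 5436 K (t = 54.36):
  R = 255 by definition for t ≤ 66.
Gain = 255.000 / 237.894 = 1.0719 → 1.072.

1.072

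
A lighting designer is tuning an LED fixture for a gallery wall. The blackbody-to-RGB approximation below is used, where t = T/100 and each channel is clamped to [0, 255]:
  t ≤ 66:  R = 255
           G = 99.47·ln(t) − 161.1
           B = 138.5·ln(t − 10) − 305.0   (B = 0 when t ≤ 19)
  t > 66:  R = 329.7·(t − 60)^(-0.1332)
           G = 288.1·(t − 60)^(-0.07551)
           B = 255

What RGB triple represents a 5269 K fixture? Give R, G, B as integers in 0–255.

R=255, G=233, B=215

t = 5269/100 = 52.69; the t ≤ 66 branch applies.
R = 255 by definition for t ≤ 66.
G = 99.47·ln 52.69 − 161.1 = 99.47·3.9644 − 161.1 = 233.241.
B = 138.5·ln(52.69 − 10) − 305.0 = 138.5·ln 42.69 − 305.0 = 138.5·3.7540 − 305.0 = 214.924.
Rounded: (255, 233, 215).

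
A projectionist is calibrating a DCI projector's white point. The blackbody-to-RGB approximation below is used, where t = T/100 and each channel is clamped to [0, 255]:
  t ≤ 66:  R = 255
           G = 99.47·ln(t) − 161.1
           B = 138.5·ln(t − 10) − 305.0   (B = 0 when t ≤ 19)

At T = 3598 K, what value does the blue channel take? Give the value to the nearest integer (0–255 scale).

146

t = 3598/100 = 35.98; the t ≤ 66 branch applies.
B = 138.5·ln(35.98 − 10) − 305.0 = 138.5·ln 25.98 − 305.0 = 138.5·3.2573 − 305.0 = 146.140.
Rounded: 146.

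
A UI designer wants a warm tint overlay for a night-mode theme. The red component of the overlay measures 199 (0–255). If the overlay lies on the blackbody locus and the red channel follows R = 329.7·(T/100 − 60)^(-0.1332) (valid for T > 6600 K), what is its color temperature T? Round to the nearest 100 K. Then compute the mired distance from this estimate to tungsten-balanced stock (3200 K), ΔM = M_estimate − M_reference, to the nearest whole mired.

(t − 60)^(-0.1332) = 199/329.7 = 0.60358.
t − 60 = 0.60358^(1/-0.1332) = 0.60358^(-7.508) = 44.273, so t = 104.273.
T = 100·t = 10427 K → 10400 K to the nearest 100 K.
M_estimate = 10⁶/10400 = 96.15; M_reference = 10⁶/3200 = 312.50.
ΔM = 96.15 − 312.50 = -216.35 → -216 mireds.

-216 mireds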